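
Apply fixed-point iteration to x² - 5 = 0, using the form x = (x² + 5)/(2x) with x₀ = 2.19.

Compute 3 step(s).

Equation: x² - 5 = 0
Fixed-point form: x = (x² + 5)/(2x)
x₀ = 2.19

x_1 = g(2.190000) = 2.236553
x_2 = g(2.236553) = 2.236068
x_3 = g(2.236068) = 2.236068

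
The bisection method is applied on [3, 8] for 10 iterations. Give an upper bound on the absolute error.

Bisection error bound: |error| ≤ (b-a)/2^n
|error| ≤ (8 - 3)/2^10 = 5/2^10
|error| ≤ 0.0048828125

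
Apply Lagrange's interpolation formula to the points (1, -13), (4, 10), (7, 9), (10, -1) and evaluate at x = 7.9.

Lagrange interpolation formula:
P(x) = Σ yᵢ × Lᵢ(x)
where Lᵢ(x) = Π_{j≠i} (x - xⱼ)/(xᵢ - xⱼ)

L_0(7.9) = (7.9 - 4)/(1 - 4) × (7.9 - 7)/(1 - 7) × (7.9 - 10)/(1 - 10) = 0.045500
L_1(7.9) = (7.9 - 1)/(4 - 1) × (7.9 - 7)/(4 - 7) × (7.9 - 10)/(4 - 10) = -0.241500
L_2(7.9) = (7.9 - 1)/(7 - 1) × (7.9 - 4)/(7 - 4) × (7.9 - 10)/(7 - 10) = 1.046500
L_3(7.9) = (7.9 - 1)/(10 - 1) × (7.9 - 4)/(10 - 4) × (7.9 - 7)/(10 - 7) = 0.149500

P(7.9) = (-13)×L_0(7.9) + 10×L_1(7.9) + 9×L_2(7.9) + (-1)×L_3(7.9)
P(7.9) = 6.262500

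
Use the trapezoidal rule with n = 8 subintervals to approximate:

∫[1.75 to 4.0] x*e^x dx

f(x) = x*e^x
a = 1.75, b = 4.0, n = 8
h = (b - a)/n = 0.281250

Trapezoidal rule: (h/2)[f(x₀) + 2f(x₁) + 2f(x₂) + ... + f(xₙ)]

x_0 = 1.7500, f(x_0) = 10.070555, coefficient = 1
x_1 = 2.0312, f(x_1) = 15.485458, coefficient = 2
x_2 = 2.3125, f(x_2) = 23.355423, coefficient = 2
x_3 = 2.5938, f(x_3) = 34.703991, coefficient = 2
x_4 = 2.8750, f(x_4) = 50.960594, coefficient = 2
x_5 = 3.1562, f(x_5) = 74.116236, coefficient = 2
x_6 = 3.4375, f(x_6) = 106.937491, coefficient = 2
x_7 = 3.7188, f(x_7) = 153.260270, coefficient = 2
x_8 = 4.0000, f(x_8) = 218.392600, coefficient = 1

I ≈ (0.281250/2) × 1146.102080 = 161.170605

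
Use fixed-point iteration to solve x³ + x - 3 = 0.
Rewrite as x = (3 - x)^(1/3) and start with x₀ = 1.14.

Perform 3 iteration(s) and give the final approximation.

Equation: x³ + x - 3 = 0
Fixed-point form: x = (3 - x)^(1/3)
x₀ = 1.14

x_1 = g(1.140000) = 1.229809
x_2 = g(1.229809) = 1.209688
x_3 = g(1.209688) = 1.214254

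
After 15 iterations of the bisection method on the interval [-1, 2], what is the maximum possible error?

Bisection error bound: |error| ≤ (b-a)/2^n
|error| ≤ (2 - (-1))/2^15 = 3/2^15
|error| ≤ 0.0000915527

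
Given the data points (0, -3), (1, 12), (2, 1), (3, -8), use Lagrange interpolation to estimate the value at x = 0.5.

Lagrange interpolation formula:
P(x) = Σ yᵢ × Lᵢ(x)
where Lᵢ(x) = Π_{j≠i} (x - xⱼ)/(xᵢ - xⱼ)

L_0(0.5) = (0.5 - 1)/(0 - 1) × (0.5 - 2)/(0 - 2) × (0.5 - 3)/(0 - 3) = 0.312500
L_1(0.5) = (0.5 - 0)/(1 - 0) × (0.5 - 2)/(1 - 2) × (0.5 - 3)/(1 - 3) = 0.937500
L_2(0.5) = (0.5 - 0)/(2 - 0) × (0.5 - 1)/(2 - 1) × (0.5 - 3)/(2 - 3) = -0.312500
L_3(0.5) = (0.5 - 0)/(3 - 0) × (0.5 - 1)/(3 - 1) × (0.5 - 2)/(3 - 2) = 0.062500

P(0.5) = (-3)×L_0(0.5) + 12×L_1(0.5) + 1×L_2(0.5) + (-8)×L_3(0.5)
P(0.5) = 9.500000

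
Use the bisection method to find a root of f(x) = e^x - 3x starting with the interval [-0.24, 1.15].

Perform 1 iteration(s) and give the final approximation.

f(x) = e^x - 3x
Initial interval: [-0.24, 1.15]

Iteration 1:
  c_1 = (-0.240000 + 1.150000)/2 = 0.455000
  f(c_1) = f(0.455000) = 0.211173
  f(a) × f(c) ≥ 0, new interval: [0.455000, 1.150000]

After 1 iteration(s), the approximation is c_1 = 0.455000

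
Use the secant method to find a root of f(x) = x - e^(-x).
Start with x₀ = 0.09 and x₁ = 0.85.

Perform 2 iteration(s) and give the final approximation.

f(x) = x - e^(-x)
x₀ = 0.09, x₁ = 0.85

Secant formula: x_{n+1} = x_n - f(x_n)(x_n - x_{n-1})/(f(x_n) - f(x_{n-1}))

Iteration 1:
  f(0.090000) = -0.823931
  f(0.850000) = 0.422585
  x_2 = 0.850000 - 0.422585×(0.850000 - 0.090000)/(0.422585 - (-0.823931))
       = 0.592350
Iteration 2:
  f(0.850000) = 0.422585
  f(0.592350) = 0.039324
  x_3 = 0.592350 - 0.039324×(0.592350 - 0.850000)/(0.039324 - 0.422585)
       = 0.565914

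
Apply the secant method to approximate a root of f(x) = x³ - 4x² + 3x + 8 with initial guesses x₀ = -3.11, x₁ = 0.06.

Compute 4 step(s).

f(x) = x³ - 4x² + 3x + 8
x₀ = -3.11, x₁ = 0.06

Secant formula: x_{n+1} = x_n - f(x_n)(x_n - x_{n-1})/(f(x_n) - f(x_{n-1}))

Iteration 1:
  f(-3.110000) = -70.098631
  f(0.060000) = 8.165816
  x_2 = 0.060000 - 8.165816×(0.060000 - (-3.110000))/(8.165816 - (-70.098631))
       = -0.270746
Iteration 2:
  f(0.060000) = 8.165816
  f(-0.270746) = 6.874703
  x_3 = -0.270746 - 6.874703×(-0.270746 - 0.060000)/(6.874703 - 8.165816)
       = -2.031846
Iteration 3:
  f(-0.270746) = 6.874703
  f(-2.031846) = -22.997389
  x_4 = -2.031846 - (-22.997389)×(-2.031846 - (-0.270746))/(-22.997389 - 6.874703)
       = -0.676042
Iteration 4:
  f(-2.031846) = -22.997389
  f(-0.676042) = 3.834772
  x_5 = -0.676042 - 3.834772×(-0.676042 - (-2.031846))/(3.834772 - (-22.997389))
       = -0.869809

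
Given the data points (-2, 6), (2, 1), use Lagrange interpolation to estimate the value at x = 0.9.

Lagrange interpolation formula:
P(x) = Σ yᵢ × Lᵢ(x)
where Lᵢ(x) = Π_{j≠i} (x - xⱼ)/(xᵢ - xⱼ)

L_0(0.9) = (0.9 - 2)/(-2 - 2) = 0.275000
L_1(0.9) = (0.9 - (-2))/(2 - (-2)) = 0.725000

P(0.9) = 6×L_0(0.9) + 1×L_1(0.9)
P(0.9) = 2.375000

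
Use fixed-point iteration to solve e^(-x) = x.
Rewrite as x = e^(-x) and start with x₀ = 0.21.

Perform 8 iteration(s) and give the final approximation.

Equation: e^(-x) = x
Fixed-point form: x = e^(-x)
x₀ = 0.21

x_1 = g(0.210000) = 0.810584
x_2 = g(0.810584) = 0.444598
x_3 = g(0.444598) = 0.641082
x_4 = g(0.641082) = 0.526722
x_5 = g(0.526722) = 0.590537
x_6 = g(0.590537) = 0.554029
x_7 = g(0.554029) = 0.574630
x_8 = g(0.574630) = 0.562913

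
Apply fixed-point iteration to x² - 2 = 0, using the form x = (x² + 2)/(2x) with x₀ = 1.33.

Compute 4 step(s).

Equation: x² - 2 = 0
Fixed-point form: x = (x² + 2)/(2x)
x₀ = 1.33

x_1 = g(1.330000) = 1.416880
x_2 = g(1.416880) = 1.414216
x_3 = g(1.414216) = 1.414214
x_4 = g(1.414214) = 1.414214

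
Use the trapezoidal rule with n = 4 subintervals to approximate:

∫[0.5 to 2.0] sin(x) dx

f(x) = sin(x)
a = 0.5, b = 2.0, n = 4
h = (b - a)/n = 0.375000

Trapezoidal rule: (h/2)[f(x₀) + 2f(x₁) + 2f(x₂) + ... + f(xₙ)]

x_0 = 0.5000, f(x_0) = 0.479426, coefficient = 1
x_1 = 0.8750, f(x_1) = 0.767544, coefficient = 2
x_2 = 1.2500, f(x_2) = 0.948985, coefficient = 2
x_3 = 1.6250, f(x_3) = 0.998531, coefficient = 2
x_4 = 2.0000, f(x_4) = 0.909297, coefficient = 1

I ≈ (0.375000/2) × 6.818842 = 1.278533
Exact value: 1.293729
Error: 0.015197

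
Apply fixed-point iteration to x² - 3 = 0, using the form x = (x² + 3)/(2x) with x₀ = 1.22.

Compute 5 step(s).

Equation: x² - 3 = 0
Fixed-point form: x = (x² + 3)/(2x)
x₀ = 1.22

x_1 = g(1.220000) = 1.839508
x_2 = g(1.839508) = 1.735189
x_3 = g(1.735189) = 1.732054
x_4 = g(1.732054) = 1.732051
x_5 = g(1.732051) = 1.732051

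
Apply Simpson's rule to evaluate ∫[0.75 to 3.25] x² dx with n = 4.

f(x) = x²
a = 0.75, b = 3.25, n = 4
h = (b - a)/n = 0.625000

Simpson's rule: (h/3)[f(x₀) + 4f(x₁) + 2f(x₂) + ... + f(xₙ)]

x_0 = 0.7500, f(x_0) = 0.562500, coefficient = 1
x_1 = 1.3750, f(x_1) = 1.890625, coefficient = 4
x_2 = 2.0000, f(x_2) = 4.000000, coefficient = 2
x_3 = 2.6250, f(x_3) = 6.890625, coefficient = 4
x_4 = 3.2500, f(x_4) = 10.562500, coefficient = 1

I ≈ (0.625000/3) × 54.250000 = 11.302083
Exact value: 11.302083
Error: 0.000000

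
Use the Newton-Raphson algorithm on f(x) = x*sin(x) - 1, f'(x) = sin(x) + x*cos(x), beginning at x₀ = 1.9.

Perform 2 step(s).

f(x) = x*sin(x) - 1
f'(x) = sin(x) + x*cos(x)
x₀ = 1.9

Newton-Raphson formula: x_{n+1} = x_n - f(x_n)/f'(x_n)

Iteration 1:
  f(1.900000) = 0.797970
  f'(1.900000) = 0.332050
  x_1 = 1.900000 - 0.797970/0.332050 = -0.503163
Iteration 2:
  f(-0.503163) = -0.757375
  f'(-0.503163) = -0.923001
  x_2 = -0.503163 - (-0.757375)/(-0.923001) = -1.323720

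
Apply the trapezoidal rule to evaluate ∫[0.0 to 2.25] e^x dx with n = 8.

f(x) = e^x
a = 0.0, b = 2.25, n = 8
h = (b - a)/n = 0.281250

Trapezoidal rule: (h/2)[f(x₀) + 2f(x₁) + 2f(x₂) + ... + f(xₙ)]

x_0 = 0.0000, f(x_0) = 1.000000, coefficient = 1
x_1 = 0.2812, f(x_1) = 1.324785, coefficient = 2
x_2 = 0.5625, f(x_2) = 1.755055, coefficient = 2
x_3 = 0.8438, f(x_3) = 2.325070, coefficient = 2
x_4 = 1.1250, f(x_4) = 3.080217, coefficient = 2
x_5 = 1.4062, f(x_5) = 4.080624, coefficient = 2
x_6 = 1.6875, f(x_6) = 5.405949, coefficient = 2
x_7 = 1.9688, f(x_7) = 7.161719, coefficient = 2
x_8 = 2.2500, f(x_8) = 9.487736, coefficient = 1

I ≈ (0.281250/2) × 60.754572 = 8.543612
Exact value: 8.487736
Error: 0.055876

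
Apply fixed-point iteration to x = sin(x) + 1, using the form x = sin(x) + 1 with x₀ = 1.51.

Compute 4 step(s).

Equation: x = sin(x) + 1
Fixed-point form: x = sin(x) + 1
x₀ = 1.51

x_1 = g(1.510000) = 1.998152
x_2 = g(1.998152) = 1.910065
x_3 = g(1.910065) = 1.942998
x_4 = g(1.942998) = 1.931529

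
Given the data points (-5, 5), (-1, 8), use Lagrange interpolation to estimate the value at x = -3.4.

Lagrange interpolation formula:
P(x) = Σ yᵢ × Lᵢ(x)
where Lᵢ(x) = Π_{j≠i} (x - xⱼ)/(xᵢ - xⱼ)

L_0(-3.4) = (-3.4 - (-1))/(-5 - (-1)) = 0.600000
L_1(-3.4) = (-3.4 - (-5))/(-1 - (-5)) = 0.400000

P(-3.4) = 5×L_0(-3.4) + 8×L_1(-3.4)
P(-3.4) = 6.200000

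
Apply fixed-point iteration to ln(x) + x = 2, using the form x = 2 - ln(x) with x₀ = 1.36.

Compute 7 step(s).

Equation: ln(x) + x = 2
Fixed-point form: x = 2 - ln(x)
x₀ = 1.36

x_1 = g(1.360000) = 1.692515
x_2 = g(1.692515) = 1.473784
x_3 = g(1.473784) = 1.612167
x_4 = g(1.612167) = 1.522421
x_5 = g(1.522421) = 1.579698
x_6 = g(1.579698) = 1.542766
x_7 = g(1.542766) = 1.566423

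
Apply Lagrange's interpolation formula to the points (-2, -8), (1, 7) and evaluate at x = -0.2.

Lagrange interpolation formula:
P(x) = Σ yᵢ × Lᵢ(x)
where Lᵢ(x) = Π_{j≠i} (x - xⱼ)/(xᵢ - xⱼ)

L_0(-0.2) = (-0.2 - 1)/(-2 - 1) = 0.400000
L_1(-0.2) = (-0.2 - (-2))/(1 - (-2)) = 0.600000

P(-0.2) = (-8)×L_0(-0.2) + 7×L_1(-0.2)
P(-0.2) = 1.000000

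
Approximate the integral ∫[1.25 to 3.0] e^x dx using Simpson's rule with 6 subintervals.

f(x) = e^x
a = 1.25, b = 3.0, n = 6
h = (b - a)/n = 0.291667

Simpson's rule: (h/3)[f(x₀) + 4f(x₁) + 2f(x₂) + ... + f(xₙ)]

x_0 = 1.2500, f(x_0) = 3.490343, coefficient = 1
x_1 = 1.5417, f(x_1) = 4.672371, coefficient = 4
x_2 = 1.8333, f(x_2) = 6.254701, coefficient = 2
x_3 = 2.1250, f(x_3) = 8.372897, coefficient = 4
x_4 = 2.4167, f(x_4) = 11.208436, coefficient = 2
x_5 = 2.7083, f(x_5) = 15.004248, coefficient = 4
x_6 = 3.0000, f(x_6) = 20.085537, coefficient = 1

I ≈ (0.291667/3) × 170.700217 = 16.595854
Exact value: 16.595194
Error: 0.000661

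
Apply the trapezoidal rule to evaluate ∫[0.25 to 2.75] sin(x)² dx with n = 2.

f(x) = sin(x)²
a = 0.25, b = 2.75, n = 2
h = (b - a)/n = 1.250000

Trapezoidal rule: (h/2)[f(x₀) + 2f(x₁) + 2f(x₂) + ... + f(xₙ)]

x_0 = 0.2500, f(x_0) = 0.061209, coefficient = 1
x_1 = 1.5000, f(x_1) = 0.994996, coefficient = 2
x_2 = 2.7500, f(x_2) = 0.145665, coefficient = 1

I ≈ (1.250000/2) × 2.196866 = 1.373041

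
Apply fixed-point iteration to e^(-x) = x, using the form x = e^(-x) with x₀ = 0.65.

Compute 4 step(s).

Equation: e^(-x) = x
Fixed-point form: x = e^(-x)
x₀ = 0.65

x_1 = g(0.650000) = 0.522046
x_2 = g(0.522046) = 0.593306
x_3 = g(0.593306) = 0.552498
x_4 = g(0.552498) = 0.575510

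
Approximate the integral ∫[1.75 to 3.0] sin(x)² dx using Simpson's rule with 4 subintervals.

f(x) = sin(x)²
a = 1.75, b = 3.0, n = 4
h = (b - a)/n = 0.312500

Simpson's rule: (h/3)[f(x₀) + 4f(x₁) + 2f(x₂) + ... + f(xₙ)]

x_0 = 1.7500, f(x_0) = 0.968228, coefficient = 1
x_1 = 2.0625, f(x_1) = 0.777095, coefficient = 4
x_2 = 2.3750, f(x_2) = 0.481199, coefficient = 2
x_3 = 2.6875, f(x_3) = 0.192411, coefficient = 4
x_4 = 3.0000, f(x_4) = 0.019915, coefficient = 1

I ≈ (0.312500/3) × 5.828565 = 0.607142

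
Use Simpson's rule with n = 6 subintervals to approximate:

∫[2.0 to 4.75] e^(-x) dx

f(x) = e^(-x)
a = 2.0, b = 4.75, n = 6
h = (b - a)/n = 0.458333

Simpson's rule: (h/3)[f(x₀) + 4f(x₁) + 2f(x₂) + ... + f(xₙ)]

x_0 = 2.0000, f(x_0) = 0.135335, coefficient = 1
x_1 = 2.4583, f(x_1) = 0.085577, coefficient = 4
x_2 = 2.9167, f(x_2) = 0.054114, coefficient = 2
x_3 = 3.3750, f(x_3) = 0.034218, coefficient = 4
x_4 = 3.8333, f(x_4) = 0.021637, coefficient = 2
x_5 = 4.2917, f(x_5) = 0.013682, coefficient = 4
x_6 = 4.7500, f(x_6) = 0.008652, coefficient = 1

I ≈ (0.458333/3) × 0.829400 = 0.126714
Exact value: 0.126684
Error: 0.000030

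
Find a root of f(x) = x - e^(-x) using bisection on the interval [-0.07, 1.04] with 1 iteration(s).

f(x) = x - e^(-x)
Initial interval: [-0.07, 1.04]

Iteration 1:
  c_1 = (-0.070000 + 1.040000)/2 = 0.485000
  f(c_1) = f(0.485000) = -0.130697
  f(a) × f(c) ≥ 0, new interval: [0.485000, 1.040000]

After 1 iteration(s), the approximation is c_1 = 0.485000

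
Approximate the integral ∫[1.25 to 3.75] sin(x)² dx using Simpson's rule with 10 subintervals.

f(x) = sin(x)²
a = 1.25, b = 3.75, n = 10
h = (b - a)/n = 0.250000

Simpson's rule: (h/3)[f(x₀) + 4f(x₁) + 2f(x₂) + ... + f(xₙ)]

x_0 = 1.2500, f(x_0) = 0.900572, coefficient = 1
x_1 = 1.5000, f(x_1) = 0.994996, coefficient = 4
x_2 = 1.7500, f(x_2) = 0.968228, coefficient = 2
x_3 = 2.0000, f(x_3) = 0.826822, coefficient = 4
x_4 = 2.2500, f(x_4) = 0.605398, coefficient = 2
x_5 = 2.5000, f(x_5) = 0.358169, coefficient = 4
x_6 = 2.7500, f(x_6) = 0.145665, coefficient = 2
x_7 = 3.0000, f(x_7) = 0.019915, coefficient = 4
x_8 = 3.2500, f(x_8) = 0.011706, coefficient = 2
x_9 = 3.5000, f(x_9) = 0.123049, coefficient = 4
x_10 = 3.7500, f(x_10) = 0.326682, coefficient = 1

I ≈ (0.250000/3) × 13.981052 = 1.165088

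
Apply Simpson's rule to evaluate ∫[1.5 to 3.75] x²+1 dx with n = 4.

f(x) = x²+1
a = 1.5, b = 3.75, n = 4
h = (b - a)/n = 0.562500

Simpson's rule: (h/3)[f(x₀) + 4f(x₁) + 2f(x₂) + ... + f(xₙ)]

x_0 = 1.5000, f(x_0) = 3.250000, coefficient = 1
x_1 = 2.0625, f(x_1) = 5.253906, coefficient = 4
x_2 = 2.6250, f(x_2) = 7.890625, coefficient = 2
x_3 = 3.1875, f(x_3) = 11.160156, coefficient = 4
x_4 = 3.7500, f(x_4) = 15.062500, coefficient = 1

I ≈ (0.562500/3) × 99.750000 = 18.703125
Exact value: 18.703125
Error: 0.000000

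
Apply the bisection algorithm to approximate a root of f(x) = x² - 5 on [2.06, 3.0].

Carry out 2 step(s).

f(x) = x² - 5
Initial interval: [2.06, 3.0]

Iteration 1:
  c_1 = (2.060000 + 3.000000)/2 = 2.530000
  f(c_1) = f(2.530000) = 1.400900
  f(a) × f(c) < 0, new interval: [2.060000, 2.530000]
Iteration 2:
  c_2 = (2.060000 + 2.530000)/2 = 2.295000
  f(c_2) = f(2.295000) = 0.267025
  f(a) × f(c) < 0, new interval: [2.060000, 2.295000]

After 2 iteration(s), the approximation is c_2 = 2.295000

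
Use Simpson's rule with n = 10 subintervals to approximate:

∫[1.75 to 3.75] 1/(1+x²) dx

f(x) = 1/(1+x²)
a = 1.75, b = 3.75, n = 10
h = (b - a)/n = 0.200000

Simpson's rule: (h/3)[f(x₀) + 4f(x₁) + 2f(x₂) + ... + f(xₙ)]

x_0 = 1.7500, f(x_0) = 0.246154, coefficient = 1
x_1 = 1.9500, f(x_1) = 0.208225, coefficient = 4
x_2 = 2.1500, f(x_2) = 0.177857, coefficient = 2
x_3 = 2.3500, f(x_3) = 0.153315, coefficient = 4
x_4 = 2.5500, f(x_4) = 0.133289, coefficient = 2
x_5 = 2.7500, f(x_5) = 0.116788, coefficient = 4
x_6 = 2.9500, f(x_6) = 0.103066, coefficient = 2
x_7 = 3.1500, f(x_7) = 0.091554, coefficient = 4
x_8 = 3.3500, f(x_8) = 0.081816, coefficient = 2
x_9 = 3.5500, f(x_9) = 0.073516, coefficient = 4
x_10 = 3.7500, f(x_10) = 0.066390, coefficient = 1

I ≈ (0.200000/3) × 3.878195 = 0.258546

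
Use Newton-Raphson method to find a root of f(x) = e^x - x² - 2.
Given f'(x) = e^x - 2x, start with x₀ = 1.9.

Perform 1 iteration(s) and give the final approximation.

f(x) = e^x - x² - 2
f'(x) = e^x - 2x
x₀ = 1.9

Newton-Raphson formula: x_{n+1} = x_n - f(x_n)/f'(x_n)

Iteration 1:
  f(1.900000) = 1.075894
  f'(1.900000) = 2.885894
  x_1 = 1.900000 - 1.075894/2.885894 = 1.527189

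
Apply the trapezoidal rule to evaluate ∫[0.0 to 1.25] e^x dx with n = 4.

f(x) = e^x
a = 0.0, b = 1.25, n = 4
h = (b - a)/n = 0.312500

Trapezoidal rule: (h/2)[f(x₀) + 2f(x₁) + 2f(x₂) + ... + f(xₙ)]

x_0 = 0.0000, f(x_0) = 1.000000, coefficient = 1
x_1 = 0.3125, f(x_1) = 1.366838, coefficient = 2
x_2 = 0.6250, f(x_2) = 1.868246, coefficient = 2
x_3 = 0.9375, f(x_3) = 2.553589, coefficient = 2
x_4 = 1.2500, f(x_4) = 3.490343, coefficient = 1

I ≈ (0.312500/2) × 16.067690 = 2.510577
Exact value: 2.490343
Error: 0.020234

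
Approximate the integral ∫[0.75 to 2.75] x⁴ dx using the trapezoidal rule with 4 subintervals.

f(x) = x⁴
a = 0.75, b = 2.75, n = 4
h = (b - a)/n = 0.500000

Trapezoidal rule: (h/2)[f(x₀) + 2f(x₁) + 2f(x₂) + ... + f(xₙ)]

x_0 = 0.7500, f(x_0) = 0.316406, coefficient = 1
x_1 = 1.2500, f(x_1) = 2.441406, coefficient = 2
x_2 = 1.7500, f(x_2) = 9.378906, coefficient = 2
x_3 = 2.2500, f(x_3) = 25.628906, coefficient = 2
x_4 = 2.7500, f(x_4) = 57.191406, coefficient = 1

I ≈ (0.500000/2) × 132.406250 = 33.101562
Exact value: 31.407813
Error: 1.693750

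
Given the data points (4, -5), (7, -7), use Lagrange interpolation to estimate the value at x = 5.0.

Lagrange interpolation formula:
P(x) = Σ yᵢ × Lᵢ(x)
where Lᵢ(x) = Π_{j≠i} (x - xⱼ)/(xᵢ - xⱼ)

L_0(5.0) = (5.0 - 7)/(4 - 7) = 0.666667
L_1(5.0) = (5.0 - 4)/(7 - 4) = 0.333333

P(5.0) = (-5)×L_0(5.0) + (-7)×L_1(5.0)
P(5.0) = -5.666667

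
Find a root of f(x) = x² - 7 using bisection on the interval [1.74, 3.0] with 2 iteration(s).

f(x) = x² - 7
Initial interval: [1.74, 3.0]

Iteration 1:
  c_1 = (1.740000 + 3.000000)/2 = 2.370000
  f(c_1) = f(2.370000) = -1.383100
  f(a) × f(c) ≥ 0, new interval: [2.370000, 3.000000]
Iteration 2:
  c_2 = (2.370000 + 3.000000)/2 = 2.685000
  f(c_2) = f(2.685000) = 0.209225
  f(a) × f(c) < 0, new interval: [2.370000, 2.685000]

After 2 iteration(s), the approximation is c_2 = 2.685000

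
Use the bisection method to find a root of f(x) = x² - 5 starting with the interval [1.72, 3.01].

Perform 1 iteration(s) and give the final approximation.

f(x) = x² - 5
Initial interval: [1.72, 3.01]

Iteration 1:
  c_1 = (1.720000 + 3.010000)/2 = 2.365000
  f(c_1) = f(2.365000) = 0.593225
  f(a) × f(c) < 0, new interval: [1.720000, 2.365000]

After 1 iteration(s), the approximation is c_1 = 2.365000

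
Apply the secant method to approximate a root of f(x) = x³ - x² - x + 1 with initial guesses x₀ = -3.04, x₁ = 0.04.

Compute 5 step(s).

f(x) = x³ - x² - x + 1
x₀ = -3.04, x₁ = 0.04

Secant formula: x_{n+1} = x_n - f(x_n)(x_n - x_{n-1})/(f(x_n) - f(x_{n-1}))

Iteration 1:
  f(-3.040000) = -33.296064
  f(0.040000) = 0.958464
  x_2 = 0.040000 - 0.958464×(0.040000 - (-3.040000))/(0.958464 - (-33.296064))
       = -0.046180
Iteration 2:
  f(0.040000) = 0.958464
  f(-0.046180) = 1.043949
  x_3 = -0.046180 - 1.043949×(-0.046180 - 0.040000)/(1.043949 - 0.958464)
       = 1.006258
Iteration 3:
  f(-0.046180) = 1.043949
  f(1.006258) = 0.000079
  x_4 = 1.006258 - 0.000079×(1.006258 - (-0.046180))/(0.000079 - 1.043949)
       = 1.006337
Iteration 4:
  f(1.006258) = 0.000079
  f(1.006337) = 0.000081
  x_5 = 1.006337 - 0.000081×(1.006337 - 1.006258)/(0.000081 - 0.000079)
       = 1.003153
Iteration 5:
  f(1.006337) = 0.000081
  f(1.003153) = 0.000020
  x_6 = 1.003153 - 0.000020×(1.003153 - 1.006337)/(0.000020 - 0.000081)
       = 1.002108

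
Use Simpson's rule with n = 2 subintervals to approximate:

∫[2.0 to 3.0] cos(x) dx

f(x) = cos(x)
a = 2.0, b = 3.0, n = 2
h = (b - a)/n = 0.500000

Simpson's rule: (h/3)[f(x₀) + 4f(x₁) + 2f(x₂) + ... + f(xₙ)]

x_0 = 2.0000, f(x_0) = -0.416147, coefficient = 1
x_1 = 2.5000, f(x_1) = -0.801144, coefficient = 4
x_2 = 3.0000, f(x_2) = -0.989992, coefficient = 1

I ≈ (0.500000/3) × -4.610714 = -0.768452
Exact value: -0.768177
Error: 0.000275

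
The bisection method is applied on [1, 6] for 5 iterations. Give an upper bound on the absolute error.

Bisection error bound: |error| ≤ (b-a)/2^n
|error| ≤ (6 - 1)/2^5 = 5/2^5
|error| ≤ 0.1562500000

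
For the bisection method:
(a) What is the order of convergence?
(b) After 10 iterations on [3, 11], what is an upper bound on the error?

(a) Bisection has linear (order 1) convergence; the error is halved each step.

(b) Error bound = (b-a)/2^n = (11 - 3)/2^{10}
    = 8/2^{10}

(a) 1 (linear); (b) error ≤ 7.81e-03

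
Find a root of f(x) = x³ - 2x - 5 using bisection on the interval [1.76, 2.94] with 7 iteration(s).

f(x) = x³ - 2x - 5
Initial interval: [1.76, 2.94]

Iteration 1:
  c_1 = (1.760000 + 2.940000)/2 = 2.350000
  f(c_1) = f(2.350000) = 3.277875
  f(a) × f(c) < 0, new interval: [1.760000, 2.350000]
Iteration 2:
  c_2 = (1.760000 + 2.350000)/2 = 2.055000
  f(c_2) = f(2.055000) = -0.431684
  f(a) × f(c) ≥ 0, new interval: [2.055000, 2.350000]
Iteration 3:
  c_3 = (2.055000 + 2.350000)/2 = 2.202500
  f(c_3) = f(2.202500) = 1.279341
  f(a) × f(c) < 0, new interval: [2.055000, 2.202500]
Iteration 4:
  c_4 = (2.055000 + 2.202500)/2 = 2.128750
  f(c_4) = f(2.128750) = 0.389094
  f(a) × f(c) < 0, new interval: [2.055000, 2.128750]
Iteration 5:
  c_5 = (2.055000 + 2.128750)/2 = 2.091875
  f(c_5) = f(2.091875) = -0.029828
  f(a) × f(c) ≥ 0, new interval: [2.091875, 2.128750]
Iteration 6:
  c_6 = (2.091875 + 2.128750)/2 = 2.110313
  f(c_6) = f(2.110313) = 0.177480
  f(a) × f(c) < 0, new interval: [2.091875, 2.110313]
Iteration 7:
  c_7 = (2.091875 + 2.110313)/2 = 2.101094
  f(c_7) = f(2.101094) = 0.073290
  f(a) × f(c) < 0, new interval: [2.091875, 2.101094]

After 7 iteration(s), the approximation is c_7 = 2.101094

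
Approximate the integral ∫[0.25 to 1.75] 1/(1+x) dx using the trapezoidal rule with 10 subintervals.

f(x) = 1/(1+x)
a = 0.25, b = 1.75, n = 10
h = (b - a)/n = 0.150000

Trapezoidal rule: (h/2)[f(x₀) + 2f(x₁) + 2f(x₂) + ... + f(xₙ)]

x_0 = 0.2500, f(x_0) = 0.800000, coefficient = 1
x_1 = 0.4000, f(x_1) = 0.714286, coefficient = 2
x_2 = 0.5500, f(x_2) = 0.645161, coefficient = 2
x_3 = 0.7000, f(x_3) = 0.588235, coefficient = 2
x_4 = 0.8500, f(x_4) = 0.540541, coefficient = 2
x_5 = 1.0000, f(x_5) = 0.500000, coefficient = 2
x_6 = 1.1500, f(x_6) = 0.465116, coefficient = 2
x_7 = 1.3000, f(x_7) = 0.434783, coefficient = 2
x_8 = 1.4500, f(x_8) = 0.408163, coefficient = 2
x_9 = 1.6000, f(x_9) = 0.384615, coefficient = 2
x_10 = 1.7500, f(x_10) = 0.363636, coefficient = 1

I ≈ (0.150000/2) × 10.525437 = 0.789408
Exact value: 0.788457
Error: 0.000950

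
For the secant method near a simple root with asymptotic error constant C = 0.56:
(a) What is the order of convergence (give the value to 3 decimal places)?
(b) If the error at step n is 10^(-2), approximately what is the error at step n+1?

(a) Secant method has superlinear convergence with order φ = (1+√5)/2 ≈ 1.618.
    This means |e_{n+1}| ≈ C|e_n|^1.618.

(b) With |e_n| = 10^(-2) and C = 0.56:
    |e_{n+1}| ≈ 0.56 × (10^(-2))^1.618 = 0.56 × 10^(-3.24)

(a) ≈ 1.618 (golden ratio); (b) |e_{n+1}| ≈ 3.252e-04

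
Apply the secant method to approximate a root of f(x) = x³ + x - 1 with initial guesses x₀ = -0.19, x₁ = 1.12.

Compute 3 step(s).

f(x) = x³ + x - 1
x₀ = -0.19, x₁ = 1.12

Secant formula: x_{n+1} = x_n - f(x_n)(x_n - x_{n-1})/(f(x_n) - f(x_{n-1}))

Iteration 1:
  f(-0.190000) = -1.196859
  f(1.120000) = 1.524928
  x_2 = 1.120000 - 1.524928×(1.120000 - (-0.190000))/(1.524928 - (-1.196859))
       = 0.386050
Iteration 2:
  f(1.120000) = 1.524928
  f(0.386050) = -0.556415
  x_3 = 0.386050 - (-0.556415)×(0.386050 - 1.120000)/(-0.556415 - 1.524928)
       = 0.582260
Iteration 3:
  f(0.386050) = -0.556415
  f(0.582260) = -0.220338
  x_4 = 0.582260 - (-0.220338)×(0.582260 - 0.386050)/(-0.220338 - (-0.556415))
       = 0.710899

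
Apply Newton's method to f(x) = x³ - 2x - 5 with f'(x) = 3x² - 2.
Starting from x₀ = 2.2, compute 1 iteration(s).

f(x) = x³ - 2x - 5
f'(x) = 3x² - 2
x₀ = 2.2

Newton-Raphson formula: x_{n+1} = x_n - f(x_n)/f'(x_n)

Iteration 1:
  f(2.200000) = 1.248000
  f'(2.200000) = 12.520000
  x_1 = 2.200000 - 1.248000/12.520000 = 2.100319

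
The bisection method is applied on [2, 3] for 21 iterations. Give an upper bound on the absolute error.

Bisection error bound: |error| ≤ (b-a)/2^n
|error| ≤ (3 - 2)/2^21 = 1/2^21
|error| ≤ 0.0000004768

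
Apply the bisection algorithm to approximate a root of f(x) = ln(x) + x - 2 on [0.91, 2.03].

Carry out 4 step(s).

f(x) = ln(x) + x - 2
Initial interval: [0.91, 2.03]

Iteration 1:
  c_1 = (0.910000 + 2.030000)/2 = 1.470000
  f(c_1) = f(1.470000) = -0.144738
  f(a) × f(c) ≥ 0, new interval: [1.470000, 2.030000]
Iteration 2:
  c_2 = (1.470000 + 2.030000)/2 = 1.750000
  f(c_2) = f(1.750000) = 0.309616
  f(a) × f(c) < 0, new interval: [1.470000, 1.750000]
Iteration 3:
  c_3 = (1.470000 + 1.750000)/2 = 1.610000
  f(c_3) = f(1.610000) = 0.086234
  f(a) × f(c) < 0, new interval: [1.470000, 1.610000]
Iteration 4:
  c_4 = (1.470000 + 1.610000)/2 = 1.540000
  f(c_4) = f(1.540000) = -0.028218
  f(a) × f(c) ≥ 0, new interval: [1.540000, 1.610000]

After 4 iteration(s), the approximation is c_4 = 1.540000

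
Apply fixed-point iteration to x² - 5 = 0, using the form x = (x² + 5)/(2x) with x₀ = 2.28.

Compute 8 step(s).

Equation: x² - 5 = 0
Fixed-point form: x = (x² + 5)/(2x)
x₀ = 2.28

x_1 = g(2.280000) = 2.236491
x_2 = g(2.236491) = 2.236068
x_3 = g(2.236068) = 2.236068
x_4 = g(2.236068) = 2.236068
x_5 = g(2.236068) = 2.236068
x_6 = g(2.236068) = 2.236068
x_7 = g(2.236068) = 2.236068
x_8 = g(2.236068) = 2.236068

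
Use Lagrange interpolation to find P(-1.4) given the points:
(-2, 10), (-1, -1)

Lagrange interpolation formula:
P(x) = Σ yᵢ × Lᵢ(x)
where Lᵢ(x) = Π_{j≠i} (x - xⱼ)/(xᵢ - xⱼ)

L_0(-1.4) = (-1.4 - (-1))/(-2 - (-1)) = 0.400000
L_1(-1.4) = (-1.4 - (-2))/(-1 - (-2)) = 0.600000

P(-1.4) = 10×L_0(-1.4) + (-1)×L_1(-1.4)
P(-1.4) = 3.400000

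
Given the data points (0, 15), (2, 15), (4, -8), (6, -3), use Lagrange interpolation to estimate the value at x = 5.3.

Lagrange interpolation formula:
P(x) = Σ yᵢ × Lᵢ(x)
where Lᵢ(x) = Π_{j≠i} (x - xⱼ)/(xᵢ - xⱼ)

L_0(5.3) = (5.3 - 2)/(0 - 2) × (5.3 - 4)/(0 - 4) × (5.3 - 6)/(0 - 6) = 0.062563
L_1(5.3) = (5.3 - 0)/(2 - 0) × (5.3 - 4)/(2 - 4) × (5.3 - 6)/(2 - 6) = -0.301438
L_2(5.3) = (5.3 - 0)/(4 - 0) × (5.3 - 2)/(4 - 2) × (5.3 - 6)/(4 - 6) = 0.765188
L_3(5.3) = (5.3 - 0)/(6 - 0) × (5.3 - 2)/(6 - 2) × (5.3 - 4)/(6 - 4) = 0.473687

P(5.3) = 15×L_0(5.3) + 15×L_1(5.3) + (-8)×L_2(5.3) + (-3)×L_3(5.3)
P(5.3) = -11.125687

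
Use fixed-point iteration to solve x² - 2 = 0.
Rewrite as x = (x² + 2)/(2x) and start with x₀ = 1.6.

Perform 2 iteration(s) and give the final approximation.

Equation: x² - 2 = 0
Fixed-point form: x = (x² + 2)/(2x)
x₀ = 1.6

x_1 = g(1.600000) = 1.425000
x_2 = g(1.425000) = 1.414254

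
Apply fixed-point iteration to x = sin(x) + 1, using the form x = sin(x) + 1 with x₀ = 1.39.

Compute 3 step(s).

Equation: x = sin(x) + 1
Fixed-point form: x = sin(x) + 1
x₀ = 1.39

x_1 = g(1.390000) = 1.983701
x_2 = g(1.983701) = 1.915959
x_3 = g(1.915959) = 1.941020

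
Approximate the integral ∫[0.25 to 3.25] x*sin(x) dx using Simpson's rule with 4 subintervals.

f(x) = x*sin(x)
a = 0.25, b = 3.25, n = 4
h = (b - a)/n = 0.750000

Simpson's rule: (h/3)[f(x₀) + 4f(x₁) + 2f(x₂) + ... + f(xₙ)]

x_0 = 0.2500, f(x_0) = 0.061851, coefficient = 1
x_1 = 1.0000, f(x_1) = 0.841471, coefficient = 4
x_2 = 1.7500, f(x_2) = 1.721975, coefficient = 2
x_3 = 2.5000, f(x_3) = 1.496180, coefficient = 4
x_4 = 3.2500, f(x_4) = -0.351634, coefficient = 1

I ≈ (0.750000/3) × 12.504773 = 3.126193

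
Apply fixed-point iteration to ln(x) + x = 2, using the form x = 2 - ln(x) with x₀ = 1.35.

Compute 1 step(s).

Equation: ln(x) + x = 2
Fixed-point form: x = 2 - ln(x)
x₀ = 1.35

x_1 = g(1.350000) = 1.699895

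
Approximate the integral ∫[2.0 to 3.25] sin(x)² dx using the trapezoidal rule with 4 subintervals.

f(x) = sin(x)²
a = 2.0, b = 3.25, n = 4
h = (b - a)/n = 0.312500

Trapezoidal rule: (h/2)[f(x₀) + 2f(x₁) + 2f(x₂) + ... + f(xₙ)]

x_0 = 2.0000, f(x_0) = 0.826822, coefficient = 1
x_1 = 2.3125, f(x_1) = 0.543639, coefficient = 2
x_2 = 2.6250, f(x_2) = 0.243957, coefficient = 2
x_3 = 2.9375, f(x_3) = 0.041079, coefficient = 2
x_4 = 3.2500, f(x_4) = 0.011706, coefficient = 1

I ≈ (0.312500/2) × 2.495878 = 0.389981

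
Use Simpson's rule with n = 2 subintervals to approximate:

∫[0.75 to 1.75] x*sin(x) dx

f(x) = x*sin(x)
a = 0.75, b = 1.75, n = 2
h = (b - a)/n = 0.500000

Simpson's rule: (h/3)[f(x₀) + 4f(x₁) + 2f(x₂) + ... + f(xₙ)]

x_0 = 0.7500, f(x_0) = 0.511229, coefficient = 1
x_1 = 1.2500, f(x_1) = 1.186231, coefficient = 4
x_2 = 1.7500, f(x_2) = 1.721975, coefficient = 1

I ≈ (0.500000/3) × 6.978128 = 1.163021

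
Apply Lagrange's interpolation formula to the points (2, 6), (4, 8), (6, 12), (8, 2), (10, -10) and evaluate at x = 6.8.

Lagrange interpolation formula:
P(x) = Σ yᵢ × Lᵢ(x)
where Lᵢ(x) = Π_{j≠i} (x - xⱼ)/(xᵢ - xⱼ)

L_0(6.8) = (6.8 - 4)/(2 - 4) × (6.8 - 6)/(2 - 6) × (6.8 - 8)/(2 - 8) × (6.8 - 10)/(2 - 10) = 0.022400
L_1(6.8) = (6.8 - 2)/(4 - 2) × (6.8 - 6)/(4 - 6) × (6.8 - 8)/(4 - 8) × (6.8 - 10)/(4 - 10) = -0.153600
L_2(6.8) = (6.8 - 2)/(6 - 2) × (6.8 - 4)/(6 - 4) × (6.8 - 8)/(6 - 8) × (6.8 - 10)/(6 - 10) = 0.806400
L_3(6.8) = (6.8 - 2)/(8 - 2) × (6.8 - 4)/(8 - 4) × (6.8 - 6)/(8 - 6) × (6.8 - 10)/(8 - 10) = 0.358400
L_4(6.8) = (6.8 - 2)/(10 - 2) × (6.8 - 4)/(10 - 4) × (6.8 - 6)/(10 - 6) × (6.8 - 8)/(10 - 8) = -0.033600

P(6.8) = 6×L_0(6.8) + 8×L_1(6.8) + 12×L_2(6.8) + 2×L_3(6.8) + (-10)×L_4(6.8)
P(6.8) = 9.635200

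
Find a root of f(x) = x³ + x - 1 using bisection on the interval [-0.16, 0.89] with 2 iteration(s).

f(x) = x³ + x - 1
Initial interval: [-0.16, 0.89]

Iteration 1:
  c_1 = (-0.160000 + 0.890000)/2 = 0.365000
  f(c_1) = f(0.365000) = -0.586373
  f(a) × f(c) ≥ 0, new interval: [0.365000, 0.890000]
Iteration 2:
  c_2 = (0.365000 + 0.890000)/2 = 0.627500
  f(c_2) = f(0.627500) = -0.125418
  f(a) × f(c) ≥ 0, new interval: [0.627500, 0.890000]

After 2 iteration(s), the approximation is c_2 = 0.627500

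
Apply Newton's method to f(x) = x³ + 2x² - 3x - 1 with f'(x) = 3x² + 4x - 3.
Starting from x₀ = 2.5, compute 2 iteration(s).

f(x) = x³ + 2x² - 3x - 1
f'(x) = 3x² + 4x - 3
x₀ = 2.5

Newton-Raphson formula: x_{n+1} = x_n - f(x_n)/f'(x_n)

Iteration 1:
  f(2.500000) = 19.625000
  f'(2.500000) = 25.750000
  x_1 = 2.500000 - 19.625000/25.750000 = 1.737864
Iteration 2:
  f(1.737864) = 5.075399
  f'(1.737864) = 13.011971
  x_2 = 1.737864 - 5.075399/13.011971 = 1.347808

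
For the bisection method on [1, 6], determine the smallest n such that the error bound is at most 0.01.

We need (b-a)/2^n ≤ 0.01
(6 - 1)/2^n ≤ 0.01
5/2^n ≤ 0.01
2^n ≥ 500
n ≥ log₂(500) = 8.97
n ≥ 9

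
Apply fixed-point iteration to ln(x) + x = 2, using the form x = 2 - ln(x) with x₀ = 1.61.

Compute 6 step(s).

Equation: ln(x) + x = 2
Fixed-point form: x = 2 - ln(x)
x₀ = 1.61

x_1 = g(1.610000) = 1.523766
x_2 = g(1.523766) = 1.578815
x_3 = g(1.578815) = 1.543325
x_4 = g(1.543325) = 1.566061
x_5 = g(1.566061) = 1.551437
x_6 = g(1.551437) = 1.560819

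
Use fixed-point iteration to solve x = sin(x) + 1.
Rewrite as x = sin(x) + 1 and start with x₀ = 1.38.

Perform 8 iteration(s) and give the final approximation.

Equation: x = sin(x) + 1
Fixed-point form: x = sin(x) + 1
x₀ = 1.38

x_1 = g(1.380000) = 1.981854
x_2 = g(1.981854) = 1.916699
x_3 = g(1.916699) = 1.940770
x_4 = g(1.940770) = 1.932337
x_5 = g(1.932337) = 1.935353
x_6 = g(1.935353) = 1.934282
x_7 = g(1.934282) = 1.934663
x_8 = g(1.934663) = 1.934528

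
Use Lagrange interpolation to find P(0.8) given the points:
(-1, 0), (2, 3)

Lagrange interpolation formula:
P(x) = Σ yᵢ × Lᵢ(x)
where Lᵢ(x) = Π_{j≠i} (x - xⱼ)/(xᵢ - xⱼ)

L_0(0.8) = (0.8 - 2)/(-1 - 2) = 0.400000
L_1(0.8) = (0.8 - (-1))/(2 - (-1)) = 0.600000

P(0.8) = 0×L_0(0.8) + 3×L_1(0.8)
P(0.8) = 1.800000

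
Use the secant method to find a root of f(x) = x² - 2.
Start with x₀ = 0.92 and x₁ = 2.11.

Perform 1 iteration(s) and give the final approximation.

f(x) = x² - 2
x₀ = 0.92, x₁ = 2.11

Secant formula: x_{n+1} = x_n - f(x_n)(x_n - x_{n-1})/(f(x_n) - f(x_{n-1}))

Iteration 1:
  f(0.920000) = -1.153600
  f(2.110000) = 2.452100
  x_2 = 2.110000 - 2.452100×(2.110000 - 0.920000)/(2.452100 - (-1.153600))
       = 1.300726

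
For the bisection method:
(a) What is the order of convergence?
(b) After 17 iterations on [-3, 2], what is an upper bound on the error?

(a) Bisection has linear (order 1) convergence; the error is halved each step.

(b) Error bound = (b-a)/2^n = (2 - (-3))/2^{17}
    = 5/2^{17}

(a) 1 (linear); (b) error ≤ 3.81e-05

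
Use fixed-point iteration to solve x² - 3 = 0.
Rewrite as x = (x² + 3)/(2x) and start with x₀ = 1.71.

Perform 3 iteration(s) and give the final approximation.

Equation: x² - 3 = 0
Fixed-point form: x = (x² + 3)/(2x)
x₀ = 1.71

x_1 = g(1.710000) = 1.732193
x_2 = g(1.732193) = 1.732051
x_3 = g(1.732051) = 1.732051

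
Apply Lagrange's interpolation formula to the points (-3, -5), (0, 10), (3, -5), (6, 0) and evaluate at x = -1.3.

Lagrange interpolation formula:
P(x) = Σ yᵢ × Lᵢ(x)
where Lᵢ(x) = Π_{j≠i} (x - xⱼ)/(xᵢ - xⱼ)

L_0(-1.3) = (-1.3 - 0)/(-3 - 0) × (-1.3 - 3)/(-3 - 3) × (-1.3 - 6)/(-3 - 6) = 0.251895
L_1(-1.3) = (-1.3 - (-3))/(0 - (-3)) × (-1.3 - 3)/(0 - 3) × (-1.3 - 6)/(0 - 6) = 0.988204
L_2(-1.3) = (-1.3 - (-3))/(3 - (-3)) × (-1.3 - 0)/(3 - 0) × (-1.3 - 6)/(3 - 6) = -0.298759
L_3(-1.3) = (-1.3 - (-3))/(6 - (-3)) × (-1.3 - 0)/(6 - 0) × (-1.3 - 3)/(6 - 3) = 0.058660

P(-1.3) = (-5)×L_0(-1.3) + 10×L_1(-1.3) + (-5)×L_2(-1.3) + 0×L_3(-1.3)
P(-1.3) = 10.116358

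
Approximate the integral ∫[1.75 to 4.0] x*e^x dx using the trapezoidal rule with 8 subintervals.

f(x) = x*e^x
a = 1.75, b = 4.0, n = 8
h = (b - a)/n = 0.281250

Trapezoidal rule: (h/2)[f(x₀) + 2f(x₁) + 2f(x₂) + ... + f(xₙ)]

x_0 = 1.7500, f(x_0) = 10.070555, coefficient = 1
x_1 = 2.0312, f(x_1) = 15.485458, coefficient = 2
x_2 = 2.3125, f(x_2) = 23.355423, coefficient = 2
x_3 = 2.5938, f(x_3) = 34.703991, coefficient = 2
x_4 = 2.8750, f(x_4) = 50.960594, coefficient = 2
x_5 = 3.1562, f(x_5) = 74.116236, coefficient = 2
x_6 = 3.4375, f(x_6) = 106.937491, coefficient = 2
x_7 = 3.7188, f(x_7) = 153.260270, coefficient = 2
x_8 = 4.0000, f(x_8) = 218.392600, coefficient = 1

I ≈ (0.281250/2) × 1146.102080 = 161.170605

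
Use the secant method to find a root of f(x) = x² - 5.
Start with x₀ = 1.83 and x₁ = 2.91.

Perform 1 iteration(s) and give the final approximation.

f(x) = x² - 5
x₀ = 1.83, x₁ = 2.91

Secant formula: x_{n+1} = x_n - f(x_n)(x_n - x_{n-1})/(f(x_n) - f(x_{n-1}))

Iteration 1:
  f(1.830000) = -1.651100
  f(2.910000) = 3.468100
  x_2 = 2.910000 - 3.468100×(2.910000 - 1.830000)/(3.468100 - (-1.651100))
       = 2.178333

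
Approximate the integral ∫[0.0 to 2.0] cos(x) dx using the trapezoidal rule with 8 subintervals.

f(x) = cos(x)
a = 0.0, b = 2.0, n = 8
h = (b - a)/n = 0.250000

Trapezoidal rule: (h/2)[f(x₀) + 2f(x₁) + 2f(x₂) + ... + f(xₙ)]

x_0 = 0.0000, f(x_0) = 1.000000, coefficient = 1
x_1 = 0.2500, f(x_1) = 0.968912, coefficient = 2
x_2 = 0.5000, f(x_2) = 0.877583, coefficient = 2
x_3 = 0.7500, f(x_3) = 0.731689, coefficient = 2
x_4 = 1.0000, f(x_4) = 0.540302, coefficient = 2
x_5 = 1.2500, f(x_5) = 0.315322, coefficient = 2
x_6 = 1.5000, f(x_6) = 0.070737, coefficient = 2
x_7 = 1.7500, f(x_7) = -0.178246, coefficient = 2
x_8 = 2.0000, f(x_8) = -0.416147, coefficient = 1

I ≈ (0.250000/2) × 7.236452 = 0.904557
Exact value: 0.909297
Error: 0.004741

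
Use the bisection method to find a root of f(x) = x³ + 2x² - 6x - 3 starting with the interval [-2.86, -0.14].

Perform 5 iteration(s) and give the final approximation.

f(x) = x³ + 2x² - 6x - 3
Initial interval: [-2.86, -0.14]

Iteration 1:
  c_1 = (-2.860000 + (-0.140000))/2 = -1.500000
  f(c_1) = f(-1.500000) = 7.125000
  f(a) × f(c) ≥ 0, new interval: [-1.500000, -0.140000]
Iteration 2:
  c_2 = (-1.500000 + (-0.140000))/2 = -0.820000
  f(c_2) = f(-0.820000) = 2.713432
  f(a) × f(c) ≥ 0, new interval: [-0.820000, -0.140000]
Iteration 3:
  c_3 = (-0.820000 + (-0.140000))/2 = -0.480000
  f(c_3) = f(-0.480000) = 0.230208
  f(a) × f(c) ≥ 0, new interval: [-0.480000, -0.140000]
Iteration 4:
  c_4 = (-0.480000 + (-0.140000))/2 = -0.310000
  f(c_4) = f(-0.310000) = -0.977591
  f(a) × f(c) < 0, new interval: [-0.480000, -0.310000]
Iteration 5:
  c_5 = (-0.480000 + (-0.310000))/2 = -0.395000
  f(c_5) = f(-0.395000) = -0.379580
  f(a) × f(c) < 0, new interval: [-0.480000, -0.395000]

After 5 iteration(s), the approximation is c_5 = -0.395000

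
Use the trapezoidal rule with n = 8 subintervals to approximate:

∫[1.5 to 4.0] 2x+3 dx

f(x) = 2x+3
a = 1.5, b = 4.0, n = 8
h = (b - a)/n = 0.312500

Trapezoidal rule: (h/2)[f(x₀) + 2f(x₁) + 2f(x₂) + ... + f(xₙ)]

x_0 = 1.5000, f(x_0) = 6.000000, coefficient = 1
x_1 = 1.8125, f(x_1) = 6.625000, coefficient = 2
x_2 = 2.1250, f(x_2) = 7.250000, coefficient = 2
x_3 = 2.4375, f(x_3) = 7.875000, coefficient = 2
x_4 = 2.7500, f(x_4) = 8.500000, coefficient = 2
x_5 = 3.0625, f(x_5) = 9.125000, coefficient = 2
x_6 = 3.3750, f(x_6) = 9.750000, coefficient = 2
x_7 = 3.6875, f(x_7) = 10.375000, coefficient = 2
x_8 = 4.0000, f(x_8) = 11.000000, coefficient = 1

I ≈ (0.312500/2) × 136.000000 = 21.250000
Exact value: 21.250000
Error: 0.000000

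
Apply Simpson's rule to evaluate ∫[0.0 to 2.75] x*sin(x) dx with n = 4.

f(x) = x*sin(x)
a = 0.0, b = 2.75, n = 4
h = (b - a)/n = 0.687500

Simpson's rule: (h/3)[f(x₀) + 4f(x₁) + 2f(x₂) + ... + f(xₙ)]

x_0 = 0.0000, f(x_0) = 0.000000, coefficient = 1
x_1 = 0.6875, f(x_1) = 0.436292, coefficient = 4
x_2 = 1.3750, f(x_2) = 1.348728, coefficient = 2
x_3 = 2.0625, f(x_3) = 1.818155, coefficient = 4
x_4 = 2.7500, f(x_4) = 1.049568, coefficient = 1

I ≈ (0.687500/3) × 12.764814 = 2.925270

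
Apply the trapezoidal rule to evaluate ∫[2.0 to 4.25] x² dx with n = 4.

f(x) = x²
a = 2.0, b = 4.25, n = 4
h = (b - a)/n = 0.562500

Trapezoidal rule: (h/2)[f(x₀) + 2f(x₁) + 2f(x₂) + ... + f(xₙ)]

x_0 = 2.0000, f(x_0) = 4.000000, coefficient = 1
x_1 = 2.5625, f(x_1) = 6.566406, coefficient = 2
x_2 = 3.1250, f(x_2) = 9.765625, coefficient = 2
x_3 = 3.6875, f(x_3) = 13.597656, coefficient = 2
x_4 = 4.2500, f(x_4) = 18.062500, coefficient = 1

I ≈ (0.562500/2) × 81.921875 = 23.040527
Exact value: 22.921875
Error: 0.118652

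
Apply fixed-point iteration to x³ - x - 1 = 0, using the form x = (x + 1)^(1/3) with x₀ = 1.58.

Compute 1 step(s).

Equation: x³ - x - 1 = 0
Fixed-point form: x = (x + 1)^(1/3)
x₀ = 1.58

x_1 = g(1.580000) = 1.371534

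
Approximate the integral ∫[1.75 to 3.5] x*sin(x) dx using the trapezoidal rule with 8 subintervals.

f(x) = x*sin(x)
a = 1.75, b = 3.5, n = 8
h = (b - a)/n = 0.218750

Trapezoidal rule: (h/2)[f(x₀) + 2f(x₁) + 2f(x₂) + ... + f(xₙ)]

x_0 = 1.7500, f(x_0) = 1.721975, coefficient = 1
x_1 = 1.9688, f(x_1) = 1.814904, coefficient = 2
x_2 = 2.1875, f(x_2) = 1.784539, coefficient = 2
x_3 = 2.4062, f(x_3) = 1.614212, coefficient = 2
x_4 = 2.6250, f(x_4) = 1.296541, coefficient = 2
x_5 = 2.8438, f(x_5) = 0.834523, coefficient = 2
x_6 = 3.0625, f(x_6) = 0.241969, coefficient = 2
x_7 = 3.2812, f(x_7) = -0.456762, coefficient = 2
x_8 = 3.5000, f(x_8) = -1.227741, coefficient = 1

I ≈ (0.218750/2) × 14.754083 = 1.613728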